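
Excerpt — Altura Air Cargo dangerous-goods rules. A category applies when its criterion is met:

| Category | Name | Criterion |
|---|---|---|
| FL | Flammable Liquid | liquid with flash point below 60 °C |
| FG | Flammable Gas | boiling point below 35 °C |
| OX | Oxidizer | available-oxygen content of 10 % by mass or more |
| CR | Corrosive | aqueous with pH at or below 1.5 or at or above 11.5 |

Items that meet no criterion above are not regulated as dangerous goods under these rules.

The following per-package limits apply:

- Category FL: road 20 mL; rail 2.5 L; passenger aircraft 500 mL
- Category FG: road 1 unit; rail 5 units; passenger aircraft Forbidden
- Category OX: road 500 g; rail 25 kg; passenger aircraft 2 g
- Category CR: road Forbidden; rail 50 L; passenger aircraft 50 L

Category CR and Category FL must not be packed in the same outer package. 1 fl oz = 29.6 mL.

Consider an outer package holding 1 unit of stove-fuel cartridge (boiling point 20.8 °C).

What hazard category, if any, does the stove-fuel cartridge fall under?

Category FG

The stove-fuel cartridge has boiling point 20.8 °C, which is < 35 °C, so it is Category FG (Flammable Gas).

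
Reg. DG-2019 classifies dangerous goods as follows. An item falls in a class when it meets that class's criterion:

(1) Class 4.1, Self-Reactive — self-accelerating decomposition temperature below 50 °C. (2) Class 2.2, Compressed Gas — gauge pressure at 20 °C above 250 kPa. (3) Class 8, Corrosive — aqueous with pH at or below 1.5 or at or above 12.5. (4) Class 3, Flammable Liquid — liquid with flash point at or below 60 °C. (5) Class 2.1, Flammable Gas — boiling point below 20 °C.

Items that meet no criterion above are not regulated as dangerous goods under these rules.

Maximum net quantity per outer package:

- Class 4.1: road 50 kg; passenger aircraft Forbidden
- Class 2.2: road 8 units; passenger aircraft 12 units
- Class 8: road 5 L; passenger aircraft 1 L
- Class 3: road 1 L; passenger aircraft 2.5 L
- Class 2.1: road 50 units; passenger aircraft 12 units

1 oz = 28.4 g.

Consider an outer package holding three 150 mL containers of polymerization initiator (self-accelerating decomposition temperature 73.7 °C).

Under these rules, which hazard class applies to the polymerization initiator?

Not regulated

self-accelerating decomposition temperature 73.7 °C is not below 50 °C, so Class 4.1 does not apply.
No criterion is met, so the item is not regulated.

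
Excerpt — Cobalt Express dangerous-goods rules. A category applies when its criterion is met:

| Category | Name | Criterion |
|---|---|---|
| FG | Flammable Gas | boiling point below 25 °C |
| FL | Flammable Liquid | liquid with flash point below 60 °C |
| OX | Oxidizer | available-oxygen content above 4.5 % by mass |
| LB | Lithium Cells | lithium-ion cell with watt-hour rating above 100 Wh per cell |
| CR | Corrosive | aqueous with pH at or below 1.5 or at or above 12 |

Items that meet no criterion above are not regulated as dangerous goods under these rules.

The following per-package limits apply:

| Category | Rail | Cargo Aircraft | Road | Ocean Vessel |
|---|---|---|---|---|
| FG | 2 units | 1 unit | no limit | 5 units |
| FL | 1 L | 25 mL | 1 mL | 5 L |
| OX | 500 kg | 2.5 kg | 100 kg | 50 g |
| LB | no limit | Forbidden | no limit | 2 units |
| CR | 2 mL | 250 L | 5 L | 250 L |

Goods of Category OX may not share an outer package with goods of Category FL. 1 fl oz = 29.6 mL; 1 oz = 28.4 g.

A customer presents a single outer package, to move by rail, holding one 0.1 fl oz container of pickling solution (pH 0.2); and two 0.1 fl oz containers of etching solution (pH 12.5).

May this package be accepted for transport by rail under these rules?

No

Pickling solution: pH 0.2 ≤ 1.5 → Category CR (Corrosive).
With pH 12.5 (≥ 12), the etching solution falls in Category CR.
Category CR net quantity: (one 0.1 fl oz container = 2.96 mL) + (two 0.1 fl oz containers = 5.92 mL) = 8.88 mL.
8.88 mL > 2 mL (rail limit, Category CR) — over the limit.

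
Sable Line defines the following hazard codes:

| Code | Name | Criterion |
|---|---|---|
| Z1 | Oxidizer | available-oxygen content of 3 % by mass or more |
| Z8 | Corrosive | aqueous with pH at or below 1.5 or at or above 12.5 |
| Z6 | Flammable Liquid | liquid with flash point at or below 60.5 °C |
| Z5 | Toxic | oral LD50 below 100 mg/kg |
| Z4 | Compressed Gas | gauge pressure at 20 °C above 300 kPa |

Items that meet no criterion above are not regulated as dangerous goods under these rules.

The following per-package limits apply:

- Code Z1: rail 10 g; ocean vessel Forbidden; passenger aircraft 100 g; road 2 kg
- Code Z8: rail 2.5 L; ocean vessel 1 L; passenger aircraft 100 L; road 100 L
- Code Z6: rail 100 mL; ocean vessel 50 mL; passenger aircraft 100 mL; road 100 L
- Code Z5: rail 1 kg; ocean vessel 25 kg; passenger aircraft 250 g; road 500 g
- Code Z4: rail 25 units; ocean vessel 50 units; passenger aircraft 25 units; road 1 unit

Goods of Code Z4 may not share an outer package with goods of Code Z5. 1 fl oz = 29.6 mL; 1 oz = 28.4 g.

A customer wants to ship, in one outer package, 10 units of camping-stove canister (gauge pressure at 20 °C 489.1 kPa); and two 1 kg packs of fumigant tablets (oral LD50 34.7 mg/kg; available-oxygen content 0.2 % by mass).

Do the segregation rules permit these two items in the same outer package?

No

With gauge pressure at 20 °C 489.1 kPa (> 300 kPa), the camping-stove canister falls in Code Z4.
The fumigant tablets have oral LD50 34.7 mg/kg, which is < 100 mg/kg, so they are Code Z5 (Toxic).
Code Z4 and Code Z5 may not share an outer package.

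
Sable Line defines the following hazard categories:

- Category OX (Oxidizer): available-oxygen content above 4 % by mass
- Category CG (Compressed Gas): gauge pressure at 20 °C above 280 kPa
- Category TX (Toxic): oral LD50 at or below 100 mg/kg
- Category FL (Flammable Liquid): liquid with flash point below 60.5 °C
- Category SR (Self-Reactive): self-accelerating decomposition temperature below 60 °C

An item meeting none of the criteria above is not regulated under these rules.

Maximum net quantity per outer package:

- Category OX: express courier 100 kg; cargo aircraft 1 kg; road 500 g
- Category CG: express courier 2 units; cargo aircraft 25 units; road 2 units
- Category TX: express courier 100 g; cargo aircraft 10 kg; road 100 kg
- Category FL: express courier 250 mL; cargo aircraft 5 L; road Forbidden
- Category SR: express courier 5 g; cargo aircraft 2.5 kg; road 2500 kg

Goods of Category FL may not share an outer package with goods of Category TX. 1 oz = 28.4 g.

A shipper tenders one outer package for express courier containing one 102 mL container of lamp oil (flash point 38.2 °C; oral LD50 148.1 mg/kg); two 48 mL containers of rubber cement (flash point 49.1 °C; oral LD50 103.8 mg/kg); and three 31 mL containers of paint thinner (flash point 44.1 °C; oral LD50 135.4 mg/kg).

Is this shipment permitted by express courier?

With flash point 38.2 °C (< 60.5 °C), the lamp oil falls in Category FL.
Flash point 49.1 °C meets the Category FL criterion (Flammable Liquid), so the rubber cement is Category FL.
Paint thinner: flash point 44.1 °C < 60.5 °C → Category FL (Flammable Liquid).
Category FL net quantity: 102 mL + (two 48 mL containers = 96 mL) + (three 31 mL containers = 93 mL) = 291 mL.
291 mL exceeds the express courier limit of 250 mL for Category FL.

No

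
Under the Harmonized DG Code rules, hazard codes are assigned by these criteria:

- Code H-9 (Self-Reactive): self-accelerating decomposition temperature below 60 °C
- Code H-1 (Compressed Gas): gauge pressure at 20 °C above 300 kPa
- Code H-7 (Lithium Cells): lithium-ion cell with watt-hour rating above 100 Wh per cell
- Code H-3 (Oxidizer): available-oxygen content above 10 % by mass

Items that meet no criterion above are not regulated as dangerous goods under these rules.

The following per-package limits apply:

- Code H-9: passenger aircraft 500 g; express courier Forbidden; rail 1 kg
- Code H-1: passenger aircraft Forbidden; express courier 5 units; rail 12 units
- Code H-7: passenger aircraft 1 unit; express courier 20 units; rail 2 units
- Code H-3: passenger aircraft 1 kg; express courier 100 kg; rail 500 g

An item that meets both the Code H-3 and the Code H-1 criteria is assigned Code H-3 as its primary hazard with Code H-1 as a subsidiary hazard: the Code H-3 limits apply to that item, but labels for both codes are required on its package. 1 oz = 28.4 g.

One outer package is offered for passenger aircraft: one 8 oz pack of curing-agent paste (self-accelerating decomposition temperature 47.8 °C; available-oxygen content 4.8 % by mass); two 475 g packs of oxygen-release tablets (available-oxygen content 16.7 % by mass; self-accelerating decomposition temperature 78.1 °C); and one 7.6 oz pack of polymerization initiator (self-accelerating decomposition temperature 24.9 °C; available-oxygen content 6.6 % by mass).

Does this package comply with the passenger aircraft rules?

Yes

Curing-agent paste: self-accelerating decomposition temperature 47.8 °C < 60 °C → Code H-9 (Self-Reactive).
Oxygen-release tablets: available-oxygen content 16.7 % by mass > 10 % by mass → Code H-3 (Oxidizer).
Self-accelerating decomposition temperature 24.9 °C meets the Code H-9 criterion (Self-Reactive), so the polymerization initiator is Code H-9.
Code H-3 quantity: two 475 g packs = 950 g.
950 g is within the passenger aircraft limit of 1 kg for Code H-3.
Total Code H-9: (one 8 oz pack = 227.2 g) + (one 7.6 oz pack = 215.84 g) = 443.04 g.
443.04 g ≤ 500 g (passenger aircraft limit, Code H-9) — within limit.
Every hazard code is within its passenger aircraft limit and no segregation rule is violated.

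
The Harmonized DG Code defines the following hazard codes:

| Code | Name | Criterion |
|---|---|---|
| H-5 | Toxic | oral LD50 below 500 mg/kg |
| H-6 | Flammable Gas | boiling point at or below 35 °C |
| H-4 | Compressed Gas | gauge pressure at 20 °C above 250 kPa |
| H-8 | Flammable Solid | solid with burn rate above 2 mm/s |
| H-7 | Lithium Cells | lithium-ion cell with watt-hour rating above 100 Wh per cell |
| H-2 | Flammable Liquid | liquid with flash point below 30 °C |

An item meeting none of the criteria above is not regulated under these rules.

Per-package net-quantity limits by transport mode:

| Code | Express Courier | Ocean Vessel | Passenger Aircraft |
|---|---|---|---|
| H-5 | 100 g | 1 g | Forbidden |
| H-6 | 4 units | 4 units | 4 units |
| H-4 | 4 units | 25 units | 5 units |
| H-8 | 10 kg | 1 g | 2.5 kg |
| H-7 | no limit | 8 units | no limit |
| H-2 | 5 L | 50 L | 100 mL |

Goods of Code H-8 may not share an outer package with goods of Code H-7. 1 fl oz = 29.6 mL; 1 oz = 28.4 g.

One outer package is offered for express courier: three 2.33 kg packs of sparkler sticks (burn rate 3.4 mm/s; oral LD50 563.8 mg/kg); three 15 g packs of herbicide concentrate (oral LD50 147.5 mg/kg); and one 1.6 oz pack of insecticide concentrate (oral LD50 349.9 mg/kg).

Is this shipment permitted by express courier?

With burn rate 3.4 mm/s (> 2 mm/s), the sparkler sticks fall in Code H-8.
Oral LD50 147.5 mg/kg meets the Code H-5 criterion (Toxic), so the herbicide concentrate is Code H-5.
Oral LD50 349.9 mg/kg meets the Code H-5 criterion (Toxic), so the insecticide concentrate is Code H-5.
Code H-5 net quantity: (three 15 g packs = 45 g) + (one 1.6 oz pack = 45.44 g) = 90.44 g.
That is within the Code H-5 express courier limit of 100 g.
Code H-8 quantity: three 2.33 kg packs = 6.99 kg.
6.99 kg ≤ 10 kg (express courier limit, Code H-8) — within limit.
The segregation rule (Code H-8 with Code H-7) does not apply to Code H-5 with Code H-8.
Every hazard code is within its express courier limit and no segregation rule is violated.

Yes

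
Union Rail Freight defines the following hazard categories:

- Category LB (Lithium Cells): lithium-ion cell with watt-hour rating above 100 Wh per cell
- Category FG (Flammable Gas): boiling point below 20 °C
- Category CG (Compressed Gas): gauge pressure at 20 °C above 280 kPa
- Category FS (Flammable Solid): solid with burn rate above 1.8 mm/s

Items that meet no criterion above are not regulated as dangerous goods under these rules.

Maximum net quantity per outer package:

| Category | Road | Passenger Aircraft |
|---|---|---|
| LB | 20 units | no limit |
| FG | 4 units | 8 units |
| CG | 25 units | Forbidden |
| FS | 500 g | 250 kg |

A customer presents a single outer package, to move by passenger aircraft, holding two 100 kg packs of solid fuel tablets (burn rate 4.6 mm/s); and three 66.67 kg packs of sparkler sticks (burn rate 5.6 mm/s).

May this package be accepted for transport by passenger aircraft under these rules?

No

The solid fuel tablets have burn rate 4.6 mm/s, which is > 1.8 mm/s, so they are Category FS (Flammable Solid).
With burn rate 5.6 mm/s (> 1.8 mm/s), the sparkler sticks fall in Category FS.
Category FS net quantity: (two 100 kg packs = 200 kg) + (three 66.67 kg packs = 200.01 kg) = 400.01 kg.
400.01 kg > 250 kg (passenger aircraft limit, Category FS) — over the limit.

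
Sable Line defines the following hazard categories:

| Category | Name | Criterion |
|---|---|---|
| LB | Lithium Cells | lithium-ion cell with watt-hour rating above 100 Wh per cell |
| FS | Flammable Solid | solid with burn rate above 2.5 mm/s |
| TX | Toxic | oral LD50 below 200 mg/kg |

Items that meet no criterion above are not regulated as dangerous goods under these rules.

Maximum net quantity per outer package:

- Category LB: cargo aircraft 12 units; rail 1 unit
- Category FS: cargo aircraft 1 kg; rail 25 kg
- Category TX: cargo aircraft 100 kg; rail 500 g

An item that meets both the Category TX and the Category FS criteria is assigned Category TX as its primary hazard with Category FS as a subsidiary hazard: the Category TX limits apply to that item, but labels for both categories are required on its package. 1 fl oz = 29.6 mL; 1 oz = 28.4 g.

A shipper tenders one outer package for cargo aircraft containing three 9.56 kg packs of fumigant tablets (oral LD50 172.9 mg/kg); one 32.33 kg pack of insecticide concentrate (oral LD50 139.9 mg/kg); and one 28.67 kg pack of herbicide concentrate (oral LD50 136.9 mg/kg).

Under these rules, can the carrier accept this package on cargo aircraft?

Yes

With oral LD50 172.9 mg/kg (< 200 mg/kg), the fumigant tablets fall in Category TX.
Oral LD50 139.9 mg/kg meets the Category TX criterion (Toxic), so the insecticide concentrate is Category TX.
Herbicide concentrate: oral LD50 136.9 mg/kg < 200 mg/kg → Category TX (Toxic).
Category TX net quantity: (three 9.56 kg packs = 28.68 kg) + 32.33 kg + 28.67 kg = 89.68 kg.
That is within the Category TX cargo aircraft limit of 100 kg.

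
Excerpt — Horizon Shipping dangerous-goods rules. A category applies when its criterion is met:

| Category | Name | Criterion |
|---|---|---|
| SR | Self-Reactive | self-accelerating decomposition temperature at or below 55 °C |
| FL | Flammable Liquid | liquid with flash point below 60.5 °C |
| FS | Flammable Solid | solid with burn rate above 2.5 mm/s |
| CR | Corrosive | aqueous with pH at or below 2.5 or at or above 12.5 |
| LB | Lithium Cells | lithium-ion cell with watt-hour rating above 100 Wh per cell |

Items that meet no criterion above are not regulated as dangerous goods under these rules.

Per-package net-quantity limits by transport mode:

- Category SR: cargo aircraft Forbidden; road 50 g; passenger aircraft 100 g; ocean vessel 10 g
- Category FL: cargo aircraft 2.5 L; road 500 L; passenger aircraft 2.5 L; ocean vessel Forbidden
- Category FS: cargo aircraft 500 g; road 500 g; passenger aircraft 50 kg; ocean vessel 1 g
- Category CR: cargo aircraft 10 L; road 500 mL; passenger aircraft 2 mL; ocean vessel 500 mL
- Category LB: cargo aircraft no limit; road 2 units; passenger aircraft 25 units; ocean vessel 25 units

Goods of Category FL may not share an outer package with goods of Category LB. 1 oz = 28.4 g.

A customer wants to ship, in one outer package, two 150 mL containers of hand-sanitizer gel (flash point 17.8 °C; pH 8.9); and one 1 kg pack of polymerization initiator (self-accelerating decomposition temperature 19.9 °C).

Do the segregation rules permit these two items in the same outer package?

Flash point 17.8 °C meets the Category FL criterion (Flammable Liquid), so the hand-sanitizer gel is Category FL.
Self-accelerating decomposition temperature 19.9 °C meets the Category SR criterion (Self-Reactive), so the polymerization initiator is Category SR.
No segregation rule bars Category FL with Category SR.

Yes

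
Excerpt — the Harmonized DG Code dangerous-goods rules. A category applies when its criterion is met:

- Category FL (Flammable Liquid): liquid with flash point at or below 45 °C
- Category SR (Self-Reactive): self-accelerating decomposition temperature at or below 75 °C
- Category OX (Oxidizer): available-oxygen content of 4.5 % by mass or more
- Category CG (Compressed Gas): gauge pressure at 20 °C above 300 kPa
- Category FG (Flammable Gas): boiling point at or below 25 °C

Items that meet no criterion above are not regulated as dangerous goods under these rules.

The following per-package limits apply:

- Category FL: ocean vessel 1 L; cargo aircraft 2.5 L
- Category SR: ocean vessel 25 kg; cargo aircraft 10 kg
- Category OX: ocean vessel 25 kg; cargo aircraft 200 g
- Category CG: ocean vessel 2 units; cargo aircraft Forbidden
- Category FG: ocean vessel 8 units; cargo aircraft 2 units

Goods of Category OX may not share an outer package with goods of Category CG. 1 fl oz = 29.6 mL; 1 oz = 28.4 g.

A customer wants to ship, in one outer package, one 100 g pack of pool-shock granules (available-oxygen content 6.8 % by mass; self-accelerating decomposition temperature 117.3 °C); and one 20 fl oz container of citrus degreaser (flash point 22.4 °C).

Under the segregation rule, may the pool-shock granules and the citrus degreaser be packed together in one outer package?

Available-oxygen content 6.8 % by mass meets the Category OX criterion (Oxidizer), so the pool-shock granules are Category OX.
With flash point 22.4 °C (≤ 45 °C), the citrus degreaser falls in Category FL.
No segregation rule bars Category OX with Category FL.

Yes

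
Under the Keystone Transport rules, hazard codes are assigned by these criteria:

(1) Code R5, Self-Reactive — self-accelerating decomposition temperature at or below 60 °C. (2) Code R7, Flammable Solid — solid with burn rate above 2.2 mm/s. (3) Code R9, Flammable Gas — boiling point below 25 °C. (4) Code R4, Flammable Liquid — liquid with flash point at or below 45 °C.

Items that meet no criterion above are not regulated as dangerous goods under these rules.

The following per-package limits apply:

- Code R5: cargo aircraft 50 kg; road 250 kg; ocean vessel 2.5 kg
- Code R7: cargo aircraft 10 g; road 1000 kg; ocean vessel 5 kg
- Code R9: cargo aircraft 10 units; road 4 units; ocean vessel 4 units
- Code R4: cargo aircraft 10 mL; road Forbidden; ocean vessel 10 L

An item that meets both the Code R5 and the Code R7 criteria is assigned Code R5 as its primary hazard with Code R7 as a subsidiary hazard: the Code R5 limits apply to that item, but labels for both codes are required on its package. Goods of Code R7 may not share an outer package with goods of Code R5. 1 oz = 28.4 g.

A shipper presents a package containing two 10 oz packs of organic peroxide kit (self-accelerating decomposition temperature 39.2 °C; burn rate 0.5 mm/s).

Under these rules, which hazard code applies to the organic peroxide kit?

The organic peroxide kit has self-accelerating decomposition temperature 39.2 °C, which is ≤ 60 °C, so it is Code R5 (Self-Reactive).

Code R5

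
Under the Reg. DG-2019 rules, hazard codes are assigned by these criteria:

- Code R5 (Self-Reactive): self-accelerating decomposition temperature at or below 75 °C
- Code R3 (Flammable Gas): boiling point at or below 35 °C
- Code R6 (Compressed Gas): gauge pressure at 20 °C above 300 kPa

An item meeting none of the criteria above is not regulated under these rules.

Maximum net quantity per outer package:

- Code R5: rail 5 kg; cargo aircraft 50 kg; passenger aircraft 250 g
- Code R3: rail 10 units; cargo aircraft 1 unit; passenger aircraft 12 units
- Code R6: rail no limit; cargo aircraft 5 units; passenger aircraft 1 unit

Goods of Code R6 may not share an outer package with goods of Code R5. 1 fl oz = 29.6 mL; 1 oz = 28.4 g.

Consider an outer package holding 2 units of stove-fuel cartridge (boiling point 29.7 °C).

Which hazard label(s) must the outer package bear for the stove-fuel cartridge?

With boiling point 29.7 °C (≤ 35 °C), the stove-fuel cartridge falls in Code R3.
Only the Code R3 label is required.

Code R3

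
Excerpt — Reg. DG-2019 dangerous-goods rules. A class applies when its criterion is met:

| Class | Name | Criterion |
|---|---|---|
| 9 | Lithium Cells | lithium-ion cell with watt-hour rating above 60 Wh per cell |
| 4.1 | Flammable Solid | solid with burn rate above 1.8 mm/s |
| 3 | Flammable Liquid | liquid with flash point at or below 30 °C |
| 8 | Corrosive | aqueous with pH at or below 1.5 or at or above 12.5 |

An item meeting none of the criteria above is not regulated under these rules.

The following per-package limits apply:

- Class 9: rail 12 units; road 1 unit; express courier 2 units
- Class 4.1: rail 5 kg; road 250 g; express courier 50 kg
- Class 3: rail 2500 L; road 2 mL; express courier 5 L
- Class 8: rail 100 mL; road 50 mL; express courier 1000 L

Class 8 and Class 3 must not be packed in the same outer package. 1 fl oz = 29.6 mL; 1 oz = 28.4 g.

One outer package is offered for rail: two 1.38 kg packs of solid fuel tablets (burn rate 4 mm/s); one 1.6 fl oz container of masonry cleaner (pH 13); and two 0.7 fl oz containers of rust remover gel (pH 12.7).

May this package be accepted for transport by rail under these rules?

Burn rate 4 mm/s meets the Class 4.1 criterion (Flammable Solid), so the solid fuel tablets are Class 4.1.
pH 13 meets the Class 8 criterion (Corrosive), so the masonry cleaner is Class 8.
With pH 12.7 (≥ 12.5), the rust remover gel falls in Class 8.
Total Class 8: (one 1.6 fl oz container = 47.36 mL) + (two 0.7 fl oz containers = 41.44 mL) = 88.8 mL.
That is within the Class 8 rail limit of 100 mL.
Class 4.1 quantity: two 1.38 kg packs = 2.76 kg.
2.76 kg ≤ 5 kg (rail limit, Class 4.1) — within limit.
The segregation rule (Class 8 with Class 3) does not apply to Class 8 with Class 4.1.
Every hazard class is within its rail limit and no segregation rule is violated.

Yes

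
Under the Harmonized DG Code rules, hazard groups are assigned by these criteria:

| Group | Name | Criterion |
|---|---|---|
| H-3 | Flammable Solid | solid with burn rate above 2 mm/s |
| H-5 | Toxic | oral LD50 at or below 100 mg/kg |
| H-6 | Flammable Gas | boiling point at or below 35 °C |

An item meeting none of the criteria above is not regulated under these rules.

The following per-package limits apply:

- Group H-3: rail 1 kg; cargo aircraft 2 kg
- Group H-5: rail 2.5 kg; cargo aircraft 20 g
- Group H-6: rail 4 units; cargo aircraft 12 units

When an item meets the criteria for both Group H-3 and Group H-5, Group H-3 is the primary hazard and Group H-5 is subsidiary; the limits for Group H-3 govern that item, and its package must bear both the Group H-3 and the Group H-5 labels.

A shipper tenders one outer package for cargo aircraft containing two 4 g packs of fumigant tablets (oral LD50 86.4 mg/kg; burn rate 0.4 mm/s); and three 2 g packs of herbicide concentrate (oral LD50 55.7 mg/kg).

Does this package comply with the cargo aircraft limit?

Yes

With oral LD50 86.4 mg/kg (≤ 100 mg/kg), the fumigant tablets fall in Group H-5.
With oral LD50 55.7 mg/kg (≤ 100 mg/kg), the herbicide concentrate falls in Group H-5.
Group H-5 net quantity: (two 4 g packs = 8 g) + (three 2 g packs = 6 g) = 14 g.
14 g is within the cargo aircraft limit of 20 g for Group H-5.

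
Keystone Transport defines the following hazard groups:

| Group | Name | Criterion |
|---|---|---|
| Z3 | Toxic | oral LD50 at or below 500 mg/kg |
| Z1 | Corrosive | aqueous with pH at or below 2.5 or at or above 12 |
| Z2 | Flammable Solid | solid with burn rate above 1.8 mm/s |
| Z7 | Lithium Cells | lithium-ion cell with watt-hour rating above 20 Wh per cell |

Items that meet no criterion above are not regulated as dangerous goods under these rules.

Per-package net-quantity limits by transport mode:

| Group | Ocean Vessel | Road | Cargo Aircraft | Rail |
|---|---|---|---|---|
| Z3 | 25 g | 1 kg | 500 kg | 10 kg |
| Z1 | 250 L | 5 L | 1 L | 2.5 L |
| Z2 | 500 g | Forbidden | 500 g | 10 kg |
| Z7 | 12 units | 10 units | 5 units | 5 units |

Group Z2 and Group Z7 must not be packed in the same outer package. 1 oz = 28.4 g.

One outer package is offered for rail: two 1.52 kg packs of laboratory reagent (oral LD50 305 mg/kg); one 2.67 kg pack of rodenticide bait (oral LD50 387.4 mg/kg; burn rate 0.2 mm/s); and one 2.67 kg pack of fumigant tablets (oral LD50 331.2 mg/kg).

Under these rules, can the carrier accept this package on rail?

Oral LD50 305 mg/kg meets the Group Z3 criterion (Toxic), so the laboratory reagent is Group Z3.
With oral LD50 387.4 mg/kg (≤ 500 mg/kg), the rodenticide bait falls in Group Z3.
The fumigant tablets have oral LD50 331.2 mg/kg, which is ≤ 500 mg/kg, so they are Group Z3 (Toxic).
Total Group Z3: (two 1.52 kg packs = 3.04 kg) + 2.67 kg + 2.67 kg = 8.38 kg.
8.38 kg ≤ 10 kg (rail limit, Group Z3) — within limit.

Yes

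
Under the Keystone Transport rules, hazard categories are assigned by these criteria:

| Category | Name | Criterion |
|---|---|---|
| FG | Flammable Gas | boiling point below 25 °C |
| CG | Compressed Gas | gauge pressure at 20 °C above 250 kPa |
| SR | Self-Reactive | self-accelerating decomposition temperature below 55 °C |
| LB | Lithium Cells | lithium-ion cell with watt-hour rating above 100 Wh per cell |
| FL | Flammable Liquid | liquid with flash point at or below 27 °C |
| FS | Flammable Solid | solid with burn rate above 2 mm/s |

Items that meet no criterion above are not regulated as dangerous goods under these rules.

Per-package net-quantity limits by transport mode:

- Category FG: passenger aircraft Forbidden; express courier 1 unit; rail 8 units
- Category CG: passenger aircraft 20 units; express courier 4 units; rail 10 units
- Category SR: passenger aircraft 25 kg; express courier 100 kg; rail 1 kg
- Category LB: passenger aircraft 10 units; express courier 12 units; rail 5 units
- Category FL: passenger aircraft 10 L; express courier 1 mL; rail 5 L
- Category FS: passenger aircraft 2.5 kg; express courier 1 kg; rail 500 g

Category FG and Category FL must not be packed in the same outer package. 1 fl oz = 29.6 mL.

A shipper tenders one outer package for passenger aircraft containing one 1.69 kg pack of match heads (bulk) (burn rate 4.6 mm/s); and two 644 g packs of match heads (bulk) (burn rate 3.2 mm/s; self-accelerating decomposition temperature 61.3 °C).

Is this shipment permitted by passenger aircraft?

The match heads (bulk) have burn rate 4.6 mm/s, which is > 2 mm/s, so they are Category FS (Flammable Solid).
With burn rate 3.2 mm/s (> 2 mm/s), the match heads (bulk) fall in Category FS.
Category FS net quantity: 1.69 kg + (two 644 g packs = 1.288 kg) = 2.978 kg.
2.978 kg > 2.5 kg (passenger aircraft limit, Category FS) — over the limit.

No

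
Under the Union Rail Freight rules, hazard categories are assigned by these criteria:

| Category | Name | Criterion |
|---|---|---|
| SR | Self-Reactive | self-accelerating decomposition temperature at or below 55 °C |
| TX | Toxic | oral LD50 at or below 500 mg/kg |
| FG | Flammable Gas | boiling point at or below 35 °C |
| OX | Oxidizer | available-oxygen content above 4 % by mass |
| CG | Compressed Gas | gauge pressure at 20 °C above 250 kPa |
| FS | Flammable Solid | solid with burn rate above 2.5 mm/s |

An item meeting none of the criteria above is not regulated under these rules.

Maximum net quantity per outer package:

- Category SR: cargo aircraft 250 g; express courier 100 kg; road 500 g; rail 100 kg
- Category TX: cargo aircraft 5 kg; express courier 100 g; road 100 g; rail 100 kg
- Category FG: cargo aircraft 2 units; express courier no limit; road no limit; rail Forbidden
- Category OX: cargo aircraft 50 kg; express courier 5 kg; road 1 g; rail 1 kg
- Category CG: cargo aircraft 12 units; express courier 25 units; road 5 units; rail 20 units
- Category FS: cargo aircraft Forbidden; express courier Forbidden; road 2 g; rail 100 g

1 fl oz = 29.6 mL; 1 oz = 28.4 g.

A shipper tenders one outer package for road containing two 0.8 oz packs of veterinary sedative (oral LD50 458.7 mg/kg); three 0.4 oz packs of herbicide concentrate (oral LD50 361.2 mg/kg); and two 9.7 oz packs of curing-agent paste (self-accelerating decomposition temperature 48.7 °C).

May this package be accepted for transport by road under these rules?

No

Oral LD50 458.7 mg/kg meets the Category TX criterion (Toxic), so the veterinary sedative is Category TX.
Herbicide concentrate: oral LD50 361.2 mg/kg ≤ 500 mg/kg → Category TX (Toxic).
With self-accelerating decomposition temperature 48.7 °C (≤ 55 °C), the curing-agent paste falls in Category SR.
Category TX net quantity: (two 0.8 oz packs = 45.44 g) + (three 0.4 oz packs = 34.08 g) = 79.52 g.
79.52 g ≤ 100 g (road limit, Category TX) — within limit.
Category SR quantity: two 9.7 oz packs = 550.96 g.
550.96 g exceeds the road limit of 500 g for Category SR.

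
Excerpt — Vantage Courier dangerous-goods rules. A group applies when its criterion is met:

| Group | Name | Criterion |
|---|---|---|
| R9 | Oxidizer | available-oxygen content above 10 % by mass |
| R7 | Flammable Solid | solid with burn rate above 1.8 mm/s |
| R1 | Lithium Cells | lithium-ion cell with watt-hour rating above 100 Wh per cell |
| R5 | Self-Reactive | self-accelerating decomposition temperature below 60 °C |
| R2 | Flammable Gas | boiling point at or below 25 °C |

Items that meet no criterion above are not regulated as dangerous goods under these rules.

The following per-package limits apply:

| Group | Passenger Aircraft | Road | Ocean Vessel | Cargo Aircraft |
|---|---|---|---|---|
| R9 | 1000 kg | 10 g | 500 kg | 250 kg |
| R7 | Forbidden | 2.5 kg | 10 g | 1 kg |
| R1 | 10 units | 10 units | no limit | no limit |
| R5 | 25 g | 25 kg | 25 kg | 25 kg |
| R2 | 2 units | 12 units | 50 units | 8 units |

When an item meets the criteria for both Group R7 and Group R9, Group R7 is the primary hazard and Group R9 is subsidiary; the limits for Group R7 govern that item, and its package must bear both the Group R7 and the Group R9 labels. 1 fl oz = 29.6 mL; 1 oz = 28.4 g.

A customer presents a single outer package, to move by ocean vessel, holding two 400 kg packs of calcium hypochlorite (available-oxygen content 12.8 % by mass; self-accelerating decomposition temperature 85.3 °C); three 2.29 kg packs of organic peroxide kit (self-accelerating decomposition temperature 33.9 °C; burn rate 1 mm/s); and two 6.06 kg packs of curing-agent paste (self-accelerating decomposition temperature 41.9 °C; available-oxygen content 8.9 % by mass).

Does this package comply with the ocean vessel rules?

No

Available-oxygen content 12.8 % by mass meets the Group R9 criterion (Oxidizer), so the calcium hypochlorite is Group R9.
With self-accelerating decomposition temperature 33.9 °C (< 60 °C), the organic peroxide kit falls in Group R5.
With self-accelerating decomposition temperature 41.9 °C (< 60 °C), the curing-agent paste falls in Group R5.
Group R9 quantity: two 400 kg packs = 800 kg.
That exceeds the Group R9 ocean vessel limit of 500 kg.
Total Group R5: (three 2.29 kg packs = 6.87 kg) + (two 6.06 kg packs = 12.12 kg) = 18.99 kg.
18.99 kg ≤ 25 kg (ocean vessel limit, Group R5) — within limit.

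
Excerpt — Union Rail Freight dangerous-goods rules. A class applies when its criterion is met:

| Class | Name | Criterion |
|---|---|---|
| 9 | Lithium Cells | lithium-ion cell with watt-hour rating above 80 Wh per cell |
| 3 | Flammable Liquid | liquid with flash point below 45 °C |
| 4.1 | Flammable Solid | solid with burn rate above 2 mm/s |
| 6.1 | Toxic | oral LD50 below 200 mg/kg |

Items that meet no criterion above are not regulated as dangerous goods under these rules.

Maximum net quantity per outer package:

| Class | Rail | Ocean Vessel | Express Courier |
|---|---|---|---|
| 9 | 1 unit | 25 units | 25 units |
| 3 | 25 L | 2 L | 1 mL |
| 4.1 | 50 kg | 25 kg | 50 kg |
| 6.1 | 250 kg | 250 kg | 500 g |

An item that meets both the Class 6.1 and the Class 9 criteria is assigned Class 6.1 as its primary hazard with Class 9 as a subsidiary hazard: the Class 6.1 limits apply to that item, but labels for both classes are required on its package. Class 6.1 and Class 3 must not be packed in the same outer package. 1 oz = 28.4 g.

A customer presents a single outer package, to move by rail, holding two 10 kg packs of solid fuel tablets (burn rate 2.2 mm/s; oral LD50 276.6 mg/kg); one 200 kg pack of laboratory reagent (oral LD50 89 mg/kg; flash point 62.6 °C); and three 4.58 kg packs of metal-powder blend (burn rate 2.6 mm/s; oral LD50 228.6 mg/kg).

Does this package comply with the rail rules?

With burn rate 2.2 mm/s (> 2 mm/s), the solid fuel tablets fall in Class 4.1.
With oral LD50 89 mg/kg (< 200 mg/kg), the laboratory reagent falls in Class 6.1.
Metal-powder blend: burn rate 2.6 mm/s > 2 mm/s → Class 4.1 (Flammable Solid).
Class 6.1 quantity: 200 kg.
That is within the Class 6.1 rail limit of 250 kg.
Class 4.1 net quantity: (two 10 kg packs = 20 kg) + (three 4.58 kg packs = 13.74 kg) = 33.74 kg.
That is within the Class 4.1 rail limit of 50 kg.
The segregation rule (Class 6.1 with Class 3) does not apply to Class 6.1 with Class 4.1.
Every hazard class is within its rail limit and no segregation rule is violated.

Yes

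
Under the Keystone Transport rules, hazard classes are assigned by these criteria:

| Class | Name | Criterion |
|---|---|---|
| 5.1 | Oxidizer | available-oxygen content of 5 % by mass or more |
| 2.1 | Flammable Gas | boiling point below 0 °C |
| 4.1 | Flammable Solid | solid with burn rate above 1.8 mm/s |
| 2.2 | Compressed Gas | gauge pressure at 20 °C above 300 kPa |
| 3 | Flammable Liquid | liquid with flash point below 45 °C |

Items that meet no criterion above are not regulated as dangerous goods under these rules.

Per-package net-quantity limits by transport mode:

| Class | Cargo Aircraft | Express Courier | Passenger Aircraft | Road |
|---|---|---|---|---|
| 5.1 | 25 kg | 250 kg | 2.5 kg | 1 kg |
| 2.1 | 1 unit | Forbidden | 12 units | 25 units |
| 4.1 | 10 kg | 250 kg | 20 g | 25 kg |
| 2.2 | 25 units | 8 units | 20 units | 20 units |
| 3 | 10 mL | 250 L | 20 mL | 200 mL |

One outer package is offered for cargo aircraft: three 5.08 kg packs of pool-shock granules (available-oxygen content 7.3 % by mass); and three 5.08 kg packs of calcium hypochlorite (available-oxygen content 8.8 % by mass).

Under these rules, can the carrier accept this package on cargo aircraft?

Available-oxygen content 7.3 % by mass meets the Class 5.1 criterion (Oxidizer), so the pool-shock granules are Class 5.1.
The calcium hypochlorite has available-oxygen content 8.8 % by mass, which is ≥ 5 % by mass, so it is Class 5.1 (Oxidizer).
Total Class 5.1: (three 5.08 kg packs = 15.24 kg) + (three 5.08 kg packs = 15.24 kg) = 30.48 kg.
30.48 kg exceeds the cargo aircraft limit of 25 kg for Class 5.1.

No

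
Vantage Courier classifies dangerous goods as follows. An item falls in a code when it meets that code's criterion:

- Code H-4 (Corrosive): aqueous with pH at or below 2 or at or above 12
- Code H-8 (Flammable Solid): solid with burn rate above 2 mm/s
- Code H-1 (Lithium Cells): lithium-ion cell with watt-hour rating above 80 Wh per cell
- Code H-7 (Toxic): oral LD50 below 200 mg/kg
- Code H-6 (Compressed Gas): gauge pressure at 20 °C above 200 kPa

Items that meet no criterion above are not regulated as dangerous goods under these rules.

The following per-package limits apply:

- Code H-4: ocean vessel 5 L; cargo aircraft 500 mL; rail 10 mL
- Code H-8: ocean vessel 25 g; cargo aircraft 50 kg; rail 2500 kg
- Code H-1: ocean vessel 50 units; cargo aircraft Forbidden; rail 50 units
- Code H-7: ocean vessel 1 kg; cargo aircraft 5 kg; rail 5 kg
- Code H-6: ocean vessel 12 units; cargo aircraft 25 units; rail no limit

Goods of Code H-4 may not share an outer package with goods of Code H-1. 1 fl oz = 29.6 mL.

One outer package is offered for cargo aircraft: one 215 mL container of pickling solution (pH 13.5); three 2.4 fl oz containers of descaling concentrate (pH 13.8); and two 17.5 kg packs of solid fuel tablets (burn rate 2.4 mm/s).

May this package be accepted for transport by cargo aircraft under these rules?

The pickling solution has pH 13.5, which is ≥ 12, so it is Code H-4 (Corrosive).
pH 13.8 meets the Code H-4 criterion (Corrosive), so the descaling concentrate is Code H-4.
Solid fuel tablets: burn rate 2.4 mm/s > 2 mm/s → Code H-8 (Flammable Solid).
Total Code H-4: 215 mL + (three 2.4 fl oz containers = 213.12 mL) = 428.12 mL.
That is within the Code H-4 cargo aircraft limit of 500 mL.
Code H-8 quantity: two 17.5 kg packs = 35 kg.
35 kg ≤ 50 kg (cargo aircraft limit, Code H-8) — within limit.
The segregation rule (Code H-4 with Code H-1) does not apply to Code H-4 with Code H-8.
Every hazard code is within its cargo aircraft limit and no segregation rule is violated.

Yes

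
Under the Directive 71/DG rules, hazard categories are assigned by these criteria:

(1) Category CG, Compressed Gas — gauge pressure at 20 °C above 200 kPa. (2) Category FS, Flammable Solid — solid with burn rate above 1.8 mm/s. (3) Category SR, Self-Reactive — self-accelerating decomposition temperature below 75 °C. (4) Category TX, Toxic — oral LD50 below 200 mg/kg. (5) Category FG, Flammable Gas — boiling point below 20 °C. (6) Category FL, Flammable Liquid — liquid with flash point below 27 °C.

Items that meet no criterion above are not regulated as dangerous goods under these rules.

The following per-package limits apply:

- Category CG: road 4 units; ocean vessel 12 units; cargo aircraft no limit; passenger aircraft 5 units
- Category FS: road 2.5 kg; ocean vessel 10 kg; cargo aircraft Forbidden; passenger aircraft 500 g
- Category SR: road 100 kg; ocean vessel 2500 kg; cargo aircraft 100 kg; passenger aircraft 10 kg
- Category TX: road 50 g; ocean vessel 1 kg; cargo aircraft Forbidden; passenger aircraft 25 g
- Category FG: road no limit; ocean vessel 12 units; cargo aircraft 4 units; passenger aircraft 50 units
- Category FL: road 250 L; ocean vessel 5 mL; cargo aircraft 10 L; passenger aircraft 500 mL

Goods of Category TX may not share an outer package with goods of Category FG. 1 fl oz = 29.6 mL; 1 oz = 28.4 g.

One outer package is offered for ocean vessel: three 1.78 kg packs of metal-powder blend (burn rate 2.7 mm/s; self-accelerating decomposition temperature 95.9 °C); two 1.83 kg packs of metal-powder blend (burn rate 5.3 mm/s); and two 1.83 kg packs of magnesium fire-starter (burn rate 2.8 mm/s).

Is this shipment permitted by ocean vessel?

No

Metal-powder blend: burn rate 2.7 mm/s > 1.8 mm/s → Category FS (Flammable Solid).
Metal-powder blend: burn rate 5.3 mm/s > 1.8 mm/s → Category FS (Flammable Solid).
Burn rate 2.8 mm/s meets the Category FS criterion (Flammable Solid), so the magnesium fire-starter is Category FS.
Total Category FS: (three 1.78 kg packs = 5.34 kg) + (two 1.83 kg packs = 3.66 kg) + (two 1.83 kg packs = 3.66 kg) = 12.66 kg.
12.66 kg exceeds the ocean vessel limit of 10 kg for Category FS.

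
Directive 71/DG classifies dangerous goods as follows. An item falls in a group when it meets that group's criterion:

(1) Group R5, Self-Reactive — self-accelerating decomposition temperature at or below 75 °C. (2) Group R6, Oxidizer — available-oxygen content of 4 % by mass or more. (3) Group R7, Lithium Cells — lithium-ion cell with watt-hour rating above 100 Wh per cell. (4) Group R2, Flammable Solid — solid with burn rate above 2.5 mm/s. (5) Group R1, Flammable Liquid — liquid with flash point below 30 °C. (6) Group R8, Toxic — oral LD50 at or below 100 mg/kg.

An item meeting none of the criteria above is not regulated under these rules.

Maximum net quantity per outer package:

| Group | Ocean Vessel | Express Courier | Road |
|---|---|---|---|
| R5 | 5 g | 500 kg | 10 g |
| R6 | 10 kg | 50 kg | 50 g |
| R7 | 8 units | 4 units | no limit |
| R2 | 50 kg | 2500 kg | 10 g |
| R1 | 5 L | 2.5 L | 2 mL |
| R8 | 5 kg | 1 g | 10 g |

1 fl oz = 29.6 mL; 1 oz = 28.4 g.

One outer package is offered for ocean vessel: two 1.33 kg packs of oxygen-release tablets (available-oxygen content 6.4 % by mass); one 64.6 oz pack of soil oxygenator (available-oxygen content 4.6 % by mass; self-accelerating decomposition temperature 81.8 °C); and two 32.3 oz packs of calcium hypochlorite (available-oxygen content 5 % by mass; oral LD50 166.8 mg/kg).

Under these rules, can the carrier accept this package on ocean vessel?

Yes

Available-oxygen content 6.4 % by mass meets the Group R6 criterion (Oxidizer), so the oxygen-release tablets are Group R6.
Soil oxygenator: available-oxygen content 4.6 % by mass ≥ 4 % by mass → Group R6 (Oxidizer).
Calcium hypochlorite: available-oxygen content 5 % by mass ≥ 4 % by mass → Group R6 (Oxidizer).
Total Group R6: (two 1.33 kg packs = 2.66 kg) + (one 64.6 oz pack = 1834.64 g) + (two 32.3 oz packs = 1834.64 g) = 6329.28 g.
6329.28 g is within the ocean vessel limit of 10 kg for Group R6.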